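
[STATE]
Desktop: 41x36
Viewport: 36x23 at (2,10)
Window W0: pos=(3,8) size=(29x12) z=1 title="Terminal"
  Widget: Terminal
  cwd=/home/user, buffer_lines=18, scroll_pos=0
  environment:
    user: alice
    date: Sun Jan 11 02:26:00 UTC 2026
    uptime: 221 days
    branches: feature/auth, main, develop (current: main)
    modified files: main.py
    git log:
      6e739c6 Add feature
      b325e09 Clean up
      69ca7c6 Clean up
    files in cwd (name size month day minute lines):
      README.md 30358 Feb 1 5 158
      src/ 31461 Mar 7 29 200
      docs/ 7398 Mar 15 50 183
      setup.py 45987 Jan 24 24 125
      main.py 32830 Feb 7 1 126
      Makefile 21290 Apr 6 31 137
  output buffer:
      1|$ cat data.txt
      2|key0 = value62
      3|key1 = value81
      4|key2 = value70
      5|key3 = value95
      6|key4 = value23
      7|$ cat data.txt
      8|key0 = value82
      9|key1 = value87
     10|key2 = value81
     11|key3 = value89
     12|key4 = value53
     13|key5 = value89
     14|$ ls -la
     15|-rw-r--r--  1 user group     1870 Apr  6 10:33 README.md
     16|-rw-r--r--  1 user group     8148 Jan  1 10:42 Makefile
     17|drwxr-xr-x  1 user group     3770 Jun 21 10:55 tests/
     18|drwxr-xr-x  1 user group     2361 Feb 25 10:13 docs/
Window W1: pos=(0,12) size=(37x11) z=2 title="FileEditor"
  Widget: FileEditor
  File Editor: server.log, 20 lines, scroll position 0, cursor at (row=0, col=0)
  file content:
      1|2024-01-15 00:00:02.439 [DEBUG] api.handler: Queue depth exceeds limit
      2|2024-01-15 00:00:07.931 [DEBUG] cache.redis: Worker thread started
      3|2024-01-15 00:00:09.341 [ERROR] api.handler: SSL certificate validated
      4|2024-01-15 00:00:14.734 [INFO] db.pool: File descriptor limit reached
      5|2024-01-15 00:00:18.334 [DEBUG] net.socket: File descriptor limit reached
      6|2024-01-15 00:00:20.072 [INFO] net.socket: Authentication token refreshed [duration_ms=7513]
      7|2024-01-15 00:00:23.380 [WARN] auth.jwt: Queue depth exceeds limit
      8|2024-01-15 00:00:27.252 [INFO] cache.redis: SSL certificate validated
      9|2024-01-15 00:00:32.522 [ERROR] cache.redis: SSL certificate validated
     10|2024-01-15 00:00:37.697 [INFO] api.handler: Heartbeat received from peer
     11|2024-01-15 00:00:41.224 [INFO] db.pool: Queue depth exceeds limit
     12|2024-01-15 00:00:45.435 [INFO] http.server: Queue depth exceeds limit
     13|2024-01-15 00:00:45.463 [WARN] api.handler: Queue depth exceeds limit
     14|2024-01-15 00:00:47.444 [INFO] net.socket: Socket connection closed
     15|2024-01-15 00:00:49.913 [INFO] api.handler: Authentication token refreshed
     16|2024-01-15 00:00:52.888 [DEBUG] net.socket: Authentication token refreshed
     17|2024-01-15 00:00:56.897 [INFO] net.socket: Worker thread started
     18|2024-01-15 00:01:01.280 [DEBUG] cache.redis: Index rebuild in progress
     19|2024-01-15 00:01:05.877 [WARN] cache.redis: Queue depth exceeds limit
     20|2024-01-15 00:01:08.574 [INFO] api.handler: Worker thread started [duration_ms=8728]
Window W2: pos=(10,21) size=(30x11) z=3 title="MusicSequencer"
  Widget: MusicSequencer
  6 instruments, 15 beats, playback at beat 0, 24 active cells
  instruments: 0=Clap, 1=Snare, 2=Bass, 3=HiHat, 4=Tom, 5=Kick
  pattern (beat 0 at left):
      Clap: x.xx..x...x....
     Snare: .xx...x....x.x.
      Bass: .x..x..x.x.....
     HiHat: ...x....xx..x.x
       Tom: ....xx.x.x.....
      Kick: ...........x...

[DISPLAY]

 ┠───────────────────────────┨      
 ┃$ cat data.txt             ┃      
━━━━━━━━━━━━━━━━━━━━━━━━━━━━━━━━━━┓ 
FileEditor                        ┃ 
──────────────────────────────────┨ 
024-01-15 00:00:02.439 [DEBUG] ap▲┃ 
024-01-15 00:00:07.931 [DEBUG] ca█┃ 
024-01-15 00:00:09.341 [ERROR] ap░┃ 
024-01-15 00:00:14.734 [INFO] db.░┃ 
024-01-15 00:00:18.334 [DEBUG] ne░┃ 
024-01-15 00:00:20.072 [INFO] net░┃ 
024-01-1┏━━━━━━━━━━━━━━━━━━━━━━━━━━━
━━━━━━━━┃ MusicSequencer            
        ┠───────────────────────────
        ┃      ▼12345678901234      
        ┃  Clap█·██··█···█····      
        ┃ Snare·██···█····█·█·      
        ┃  Bass·█··█··█·█·····      
        ┃ HiHat···█····██··█·█      
        ┃   Tom····██·█·█·····      
        ┃  Kick···········█···      
        ┗━━━━━━━━━━━━━━━━━━━━━━━━━━━
                                    


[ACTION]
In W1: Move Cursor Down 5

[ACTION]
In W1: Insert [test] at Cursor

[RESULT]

 ┠───────────────────────────┨      
 ┃$ cat data.txt             ┃      
━━━━━━━━━━━━━━━━━━━━━━━━━━━━━━━━━━┓ 
FileEditor                        ┃ 
──────────────────────────────────┨ 
024-01-15 00:00:02.439 [DEBUG] ap▲┃ 
024-01-15 00:00:07.931 [DEBUG] ca█┃ 
024-01-15 00:00:09.341 [ERROR] ap░┃ 
024-01-15 00:00:14.734 [INFO] db.░┃ 
024-01-15 00:00:18.334 [DEBUG] ne░┃ 
est█024-01-15 00:00:20.072 [INFO]░┃ 
024-01-1┏━━━━━━━━━━━━━━━━━━━━━━━━━━━
━━━━━━━━┃ MusicSequencer            
        ┠───────────────────────────
        ┃      ▼12345678901234      
        ┃  Clap█·██··█···█····      
        ┃ Snare·██···█····█·█·      
        ┃  Bass·█··█··█·█·····      
        ┃ HiHat···█····██··█·█      
        ┃   Tom····██·█·█·····      
        ┃  Kick···········█···      
        ┗━━━━━━━━━━━━━━━━━━━━━━━━━━━
                                    


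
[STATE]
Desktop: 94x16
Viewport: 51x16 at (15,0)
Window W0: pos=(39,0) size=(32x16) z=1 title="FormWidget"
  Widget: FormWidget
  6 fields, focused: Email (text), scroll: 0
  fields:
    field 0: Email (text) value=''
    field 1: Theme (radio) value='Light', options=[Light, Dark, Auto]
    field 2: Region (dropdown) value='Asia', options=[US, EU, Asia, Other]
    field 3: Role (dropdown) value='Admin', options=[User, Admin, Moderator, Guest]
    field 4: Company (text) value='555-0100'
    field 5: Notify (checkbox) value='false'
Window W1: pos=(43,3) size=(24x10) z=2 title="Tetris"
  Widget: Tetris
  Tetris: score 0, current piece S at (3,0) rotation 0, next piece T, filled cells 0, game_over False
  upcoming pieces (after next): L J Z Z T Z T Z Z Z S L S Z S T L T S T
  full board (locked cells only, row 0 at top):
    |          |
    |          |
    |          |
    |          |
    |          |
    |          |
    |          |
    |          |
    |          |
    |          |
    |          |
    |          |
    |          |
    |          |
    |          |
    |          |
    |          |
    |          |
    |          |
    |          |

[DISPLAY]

                        ┏━━━━━━━━━━━━━━━━━━━━━━━━━━
                        ┃ FormWidget               
                        ┠──────────────────────────
                        ┃> E┏━━━━━━━━━━━━━━━━━━━━━━
                        ┃  T┃ Tetris               
                        ┃  R┠──────────────────────
                        ┃  R┃          │Next:      
                        ┃  C┃          │ ▒         
                        ┃  N┃          │▒▒▒        
                        ┃   ┃          │           
                        ┃   ┃          │           
                        ┃   ┃          │           
                        ┃   ┗━━━━━━━━━━━━━━━━━━━━━━
                        ┃                          
                        ┃                          
                        ┗━━━━━━━━━━━━━━━━━━━━━━━━━━


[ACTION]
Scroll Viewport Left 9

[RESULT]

                                 ┏━━━━━━━━━━━━━━━━━
                                 ┃ FormWidget      
                                 ┠─────────────────
                                 ┃> E┏━━━━━━━━━━━━━
                                 ┃  T┃ Tetris      
                                 ┃  R┠─────────────
                                 ┃  R┃          │Ne
                                 ┃  C┃          │ ▒
                                 ┃  N┃          │▒▒
                                 ┃   ┃          │  
                                 ┃   ┃          │  
                                 ┃   ┃          │  
                                 ┃   ┗━━━━━━━━━━━━━
                                 ┃                 
                                 ┃                 
                                 ┗━━━━━━━━━━━━━━━━━


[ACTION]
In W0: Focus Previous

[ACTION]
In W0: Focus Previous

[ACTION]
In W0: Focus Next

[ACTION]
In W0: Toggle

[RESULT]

                                 ┏━━━━━━━━━━━━━━━━━
                                 ┃ FormWidget      
                                 ┠─────────────────
                                 ┃  E┏━━━━━━━━━━━━━
                                 ┃  T┃ Tetris      
                                 ┃  R┠─────────────
                                 ┃  R┃          │Ne
                                 ┃  C┃          │ ▒
                                 ┃> N┃          │▒▒
                                 ┃   ┃          │  
                                 ┃   ┃          │  
                                 ┃   ┃          │  
                                 ┃   ┗━━━━━━━━━━━━━
                                 ┃                 
                                 ┃                 
                                 ┗━━━━━━━━━━━━━━━━━


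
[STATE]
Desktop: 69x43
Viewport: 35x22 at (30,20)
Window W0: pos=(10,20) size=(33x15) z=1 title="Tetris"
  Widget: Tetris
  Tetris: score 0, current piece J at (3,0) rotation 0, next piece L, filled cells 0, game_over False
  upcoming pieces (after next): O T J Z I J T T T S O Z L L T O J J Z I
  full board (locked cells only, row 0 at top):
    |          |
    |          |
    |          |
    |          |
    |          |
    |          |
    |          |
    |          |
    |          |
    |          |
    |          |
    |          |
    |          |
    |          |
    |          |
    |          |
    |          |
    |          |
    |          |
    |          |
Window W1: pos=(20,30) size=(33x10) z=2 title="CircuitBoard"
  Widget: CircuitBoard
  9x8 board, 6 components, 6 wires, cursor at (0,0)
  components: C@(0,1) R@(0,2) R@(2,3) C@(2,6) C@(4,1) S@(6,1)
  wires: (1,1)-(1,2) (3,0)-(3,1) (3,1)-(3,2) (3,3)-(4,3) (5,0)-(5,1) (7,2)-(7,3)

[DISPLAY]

━━━━━━━━━━━━┓                      
            ┃                      
────────────┨                      
            ┃                      
            ┃                      
            ┃                      
            ┃                      
            ┃                      
            ┃                      
            ┃                      
━━━━━━━━━━━━━━━━━━━━━━┓            
oard                  ┃            
──────────────────────┨            
3 4 5 6 7 8           ┃            
   R                  ┃            
                      ┃            
 ─ ·                  ┃            
                      ┃            
       R           C  ┃            
━━━━━━━━━━━━━━━━━━━━━━┛            
                                   
                                   


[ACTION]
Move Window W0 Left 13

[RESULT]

━━┓                                
  ┃                                
──┨                                
  ┃                                
  ┃                                
  ┃                                
  ┃                                
  ┃                                
  ┃                                
  ┃                                
━━━━━━━━━━━━━━━━━━━━━━┓            
oard                  ┃            
──────────────────────┨            
3 4 5 6 7 8           ┃            
   R                  ┃            
                      ┃            
 ─ ·                  ┃            
                      ┃            
       R           C  ┃            
━━━━━━━━━━━━━━━━━━━━━━┛            
                                   
                                   


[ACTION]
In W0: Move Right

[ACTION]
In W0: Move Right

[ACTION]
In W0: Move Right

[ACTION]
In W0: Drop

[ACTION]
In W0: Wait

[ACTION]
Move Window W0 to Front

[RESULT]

━━┓                                
  ┃                                
──┨                                
  ┃                                
  ┃                                
  ┃                                
  ┃                                
  ┃                                
  ┃                                
  ┃                                
  ┃━━━━━━━━━━━━━━━━━━━┓            
  ┃d                  ┃            
  ┃───────────────────┨            
  ┃ 5 6 7 8           ┃            
━━┛R                  ┃            
                      ┃            
 ─ ·                  ┃            
                      ┃            
       R           C  ┃            
━━━━━━━━━━━━━━━━━━━━━━┛            
                                   
                                   


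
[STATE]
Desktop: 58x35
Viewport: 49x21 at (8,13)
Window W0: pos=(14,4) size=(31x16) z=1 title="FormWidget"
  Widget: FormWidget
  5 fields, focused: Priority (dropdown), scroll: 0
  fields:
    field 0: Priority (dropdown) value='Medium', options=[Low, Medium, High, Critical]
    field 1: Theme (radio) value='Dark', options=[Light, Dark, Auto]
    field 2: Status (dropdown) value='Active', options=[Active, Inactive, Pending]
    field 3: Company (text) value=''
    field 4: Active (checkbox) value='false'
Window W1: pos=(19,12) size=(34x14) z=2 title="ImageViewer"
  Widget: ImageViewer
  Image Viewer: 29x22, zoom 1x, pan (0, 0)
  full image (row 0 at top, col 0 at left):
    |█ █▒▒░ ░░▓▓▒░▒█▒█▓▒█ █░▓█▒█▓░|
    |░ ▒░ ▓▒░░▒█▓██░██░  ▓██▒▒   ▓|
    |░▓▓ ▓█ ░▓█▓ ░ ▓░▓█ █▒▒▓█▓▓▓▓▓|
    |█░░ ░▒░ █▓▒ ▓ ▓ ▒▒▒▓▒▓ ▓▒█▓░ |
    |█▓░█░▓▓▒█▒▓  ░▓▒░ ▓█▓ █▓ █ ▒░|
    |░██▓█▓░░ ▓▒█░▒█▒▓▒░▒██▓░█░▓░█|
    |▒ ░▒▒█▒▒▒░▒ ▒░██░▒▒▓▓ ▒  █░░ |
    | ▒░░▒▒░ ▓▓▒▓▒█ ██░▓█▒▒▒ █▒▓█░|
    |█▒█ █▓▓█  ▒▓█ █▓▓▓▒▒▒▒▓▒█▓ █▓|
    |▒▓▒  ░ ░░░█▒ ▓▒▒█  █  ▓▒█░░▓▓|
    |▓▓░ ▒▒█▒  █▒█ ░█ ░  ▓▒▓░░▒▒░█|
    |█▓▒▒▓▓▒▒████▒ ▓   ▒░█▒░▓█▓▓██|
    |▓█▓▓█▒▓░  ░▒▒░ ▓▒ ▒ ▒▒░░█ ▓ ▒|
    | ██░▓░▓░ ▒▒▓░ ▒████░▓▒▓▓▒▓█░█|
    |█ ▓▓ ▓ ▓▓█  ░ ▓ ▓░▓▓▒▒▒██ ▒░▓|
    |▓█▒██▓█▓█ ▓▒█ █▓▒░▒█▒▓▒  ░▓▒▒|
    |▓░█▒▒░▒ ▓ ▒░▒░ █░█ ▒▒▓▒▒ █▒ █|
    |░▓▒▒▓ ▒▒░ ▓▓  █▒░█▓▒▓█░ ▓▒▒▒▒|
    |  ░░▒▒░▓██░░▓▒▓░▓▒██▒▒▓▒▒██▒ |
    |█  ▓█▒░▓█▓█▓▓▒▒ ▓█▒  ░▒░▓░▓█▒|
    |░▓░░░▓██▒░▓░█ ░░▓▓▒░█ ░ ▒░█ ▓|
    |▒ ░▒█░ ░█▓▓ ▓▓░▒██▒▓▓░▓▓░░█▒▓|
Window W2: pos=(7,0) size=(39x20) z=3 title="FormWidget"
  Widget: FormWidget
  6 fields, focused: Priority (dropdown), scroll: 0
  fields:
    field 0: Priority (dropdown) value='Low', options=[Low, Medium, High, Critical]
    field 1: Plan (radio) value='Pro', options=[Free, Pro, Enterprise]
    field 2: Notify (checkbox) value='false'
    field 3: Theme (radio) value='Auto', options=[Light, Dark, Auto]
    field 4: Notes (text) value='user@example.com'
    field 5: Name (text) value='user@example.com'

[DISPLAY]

                                     ┃      ┃    
                                     ┃──────┨    
                                     ┃█▓░   ┃    
                                     ┃  ▓   ┃    
                                     ┃▓▓▓   ┃    
                                     ┃▓░    ┃    
━━━━━━━━━━━━━━━━━━━━━━━━━━━━━━━━━━━━━┛ ▒░   ┃    
           ┃░██▓█▓░░ ▓▒█░▒█▒▓▒░▒██▓░█░▓░█   ┃    
           ┃▒ ░▒▒█▒▒▒░▒ ▒░██░▒▒▓▓ ▒  █░░    ┃    
           ┃ ▒░░▒▒░ ▓▓▒▓▒█ ██░▓█▒▒▒ █▒▓█░   ┃    
           ┃█▒█ █▓▓█  ▒▓█ █▓▓▓▒▒▒▒▓▒█▓ █▓   ┃    
           ┃▒▓▒  ░ ░░░█▒ ▓▒▒█  █  ▓▒█░░▓▓   ┃    
           ┗━━━━━━━━━━━━━━━━━━━━━━━━━━━━━━━━┛    
                                                 
                                                 
                                                 
                                                 
                                                 
                                                 
                                                 
                                                 


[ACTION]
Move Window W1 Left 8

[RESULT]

                                     ┃           
                                     ┃           
                                     ┃           
                                     ┃           
                                     ┃           
                                     ┃           
━━━━━━━━━━━━━━━━━━━━━━━━━━━━━━━━━━━━━┛           
   ┃░██▓█▓░░ ▓▒█░▒█▒▓▒░▒██▓░█░▓░█   ┃            
   ┃▒ ░▒▒█▒▒▒░▒ ▒░██░▒▒▓▓ ▒  █░░    ┃            
   ┃ ▒░░▒▒░ ▓▓▒▓▒█ ██░▓█▒▒▒ █▒▓█░   ┃            
   ┃█▒█ █▓▓█  ▒▓█ █▓▓▓▒▒▒▒▓▒█▓ █▓   ┃            
   ┃▒▓▒  ░ ░░░█▒ ▓▒▒█  █  ▓▒█░░▓▓   ┃            
   ┗━━━━━━━━━━━━━━━━━━━━━━━━━━━━━━━━┛            
                                                 
                                                 
                                                 
                                                 
                                                 
                                                 
                                                 
                                                 


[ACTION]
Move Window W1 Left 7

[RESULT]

                                     ┃           
                                     ┃           
                                     ┃           
                                     ┃           
                                     ┃           
                                     ┃           
━━━━━━━━━━━━━━━━━━━━━━━━━━━━━━━━━━━━━┛           
▓█▓░░ ▓▒█░▒█▒▓▒░▒██▓░█░▓░█   ┃                   
▒▒█▒▒▒░▒ ▒░██░▒▒▓▓ ▒  █░░    ┃                   
░▒▒░ ▓▓▒▓▒█ ██░▓█▒▒▒ █▒▓█░   ┃                   
 █▓▓█  ▒▓█ █▓▓▓▒▒▒▒▓▒█▓ █▓   ┃                   
  ░ ░░░█▒ ▓▒▒█  █  ▓▒█░░▓▓   ┃                   
━━━━━━━━━━━━━━━━━━━━━━━━━━━━━┛                   
                                                 
                                                 
                                                 
                                                 
                                                 
                                                 
                                                 
                                                 


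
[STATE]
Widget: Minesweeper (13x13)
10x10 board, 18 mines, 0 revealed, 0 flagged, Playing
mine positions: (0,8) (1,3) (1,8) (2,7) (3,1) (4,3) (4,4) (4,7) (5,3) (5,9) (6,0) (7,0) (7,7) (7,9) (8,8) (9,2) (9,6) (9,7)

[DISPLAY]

■■■■■■■■■■   
■■■■■■■■■■   
■■■■■■■■■■   
■■■■■■■■■■   
■■■■■■■■■■   
■■■■■■■■■■   
■■■■■■■■■■   
■■■■■■■■■■   
■■■■■■■■■■   
■■■■■■■■■■   
             
             
             


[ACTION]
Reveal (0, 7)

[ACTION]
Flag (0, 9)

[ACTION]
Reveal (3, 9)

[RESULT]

■■■■■■■2■⚑   
■■■■■■■■■■   
■■■■■■■■21   
■■■■■■■■2    
■■■■■■■■21   
■■■■■■■■■■   
■■■■■■■■■■   
■■■■■■■■■■   
■■■■■■■■■■   
■■■■■■■■■■   
             
             
             


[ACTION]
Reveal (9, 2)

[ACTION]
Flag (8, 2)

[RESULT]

■■■■■■■2✹⚑   
■■■✹■■■■✹■   
■■■■■■■✹21   
■✹■■■■■■2    
■■■✹✹■■✹21   
■■■✹■■■■■✹   
✹■■■■■■■■■   
✹■■■■■■✹■✹   
■■■■■■■■✹■   
■■✹■■■✹✹■■   
             
             
             


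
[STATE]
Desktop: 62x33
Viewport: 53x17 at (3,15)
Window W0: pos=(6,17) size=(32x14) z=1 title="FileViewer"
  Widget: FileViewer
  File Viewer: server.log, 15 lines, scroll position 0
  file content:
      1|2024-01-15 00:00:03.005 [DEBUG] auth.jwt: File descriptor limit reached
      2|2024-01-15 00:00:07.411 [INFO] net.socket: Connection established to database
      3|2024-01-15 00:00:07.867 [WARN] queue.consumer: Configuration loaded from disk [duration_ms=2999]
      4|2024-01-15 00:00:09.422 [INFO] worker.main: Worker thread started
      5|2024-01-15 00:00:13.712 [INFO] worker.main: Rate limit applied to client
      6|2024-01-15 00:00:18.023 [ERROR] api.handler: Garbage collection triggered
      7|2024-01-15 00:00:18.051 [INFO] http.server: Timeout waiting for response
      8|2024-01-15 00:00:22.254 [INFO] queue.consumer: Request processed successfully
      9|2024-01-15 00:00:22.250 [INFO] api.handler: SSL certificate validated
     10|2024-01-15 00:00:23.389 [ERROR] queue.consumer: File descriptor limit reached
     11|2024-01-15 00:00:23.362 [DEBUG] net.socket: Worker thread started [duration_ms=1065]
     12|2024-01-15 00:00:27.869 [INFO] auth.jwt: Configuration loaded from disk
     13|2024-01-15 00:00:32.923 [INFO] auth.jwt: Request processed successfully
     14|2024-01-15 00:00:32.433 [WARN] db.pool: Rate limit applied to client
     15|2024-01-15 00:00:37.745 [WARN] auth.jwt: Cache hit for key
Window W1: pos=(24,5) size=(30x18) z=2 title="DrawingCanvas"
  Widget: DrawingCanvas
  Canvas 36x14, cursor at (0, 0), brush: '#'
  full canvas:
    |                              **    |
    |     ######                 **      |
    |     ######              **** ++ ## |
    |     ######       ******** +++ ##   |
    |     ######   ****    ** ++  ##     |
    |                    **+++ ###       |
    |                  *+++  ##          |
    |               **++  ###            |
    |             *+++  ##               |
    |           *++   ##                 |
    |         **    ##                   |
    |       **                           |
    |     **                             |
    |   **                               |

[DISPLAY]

                     ┃               **++  ###    ┃  
                     ┃             *+++  ##       ┃  
   ┏━━━━━━━━━━━━━━━━━┃           *++   ##         ┃  
   ┃ FileViewer      ┃         **    ##           ┃  
   ┠─────────────────┃       **                   ┃  
   ┃2024-01-15 00:00:┃     **                     ┃  
   ┃2024-01-15 00:00:┃   **                       ┃  
   ┃2024-01-15 00:00:┗━━━━━━━━━━━━━━━━━━━━━━━━━━━━┛  
   ┃2024-01-15 00:00:09.422 [INFO░┃                  
   ┃2024-01-15 00:00:13.712 [INFO░┃                  
   ┃2024-01-15 00:00:18.023 [ERRO░┃                  
   ┃2024-01-15 00:00:18.051 [INFO░┃                  
   ┃2024-01-15 00:00:22.254 [INFO░┃                  
   ┃2024-01-15 00:00:22.250 [INFO░┃                  
   ┃2024-01-15 00:00:23.389 [ERRO▼┃                  
   ┗━━━━━━━━━━━━━━━━━━━━━━━━━━━━━━┛                  
                                                     


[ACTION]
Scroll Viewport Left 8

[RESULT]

                        ┃               **++  ###    
                        ┃             *+++  ##       
      ┏━━━━━━━━━━━━━━━━━┃           *++   ##         
      ┃ FileViewer      ┃         **    ##           
      ┠─────────────────┃       **                   
      ┃2024-01-15 00:00:┃     **                     
      ┃2024-01-15 00:00:┃   **                       
      ┃2024-01-15 00:00:┗━━━━━━━━━━━━━━━━━━━━━━━━━━━━
      ┃2024-01-15 00:00:09.422 [INFO░┃               
      ┃2024-01-15 00:00:13.712 [INFO░┃               
      ┃2024-01-15 00:00:18.023 [ERRO░┃               
      ┃2024-01-15 00:00:18.051 [INFO░┃               
      ┃2024-01-15 00:00:22.254 [INFO░┃               
      ┃2024-01-15 00:00:22.250 [INFO░┃               
      ┃2024-01-15 00:00:23.389 [ERRO▼┃               
      ┗━━━━━━━━━━━━━━━━━━━━━━━━━━━━━━┛               
                                                     


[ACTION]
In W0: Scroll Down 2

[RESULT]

                        ┃               **++  ###    
                        ┃             *+++  ##       
      ┏━━━━━━━━━━━━━━━━━┃           *++   ##         
      ┃ FileViewer      ┃         **    ##           
      ┠─────────────────┃       **                   
      ┃2024-01-15 00:00:┃     **                     
      ┃2024-01-15 00:00:┃   **                       
      ┃2024-01-15 00:00:┗━━━━━━━━━━━━━━━━━━━━━━━━━━━━
      ┃2024-01-15 00:00:18.023 [ERRO░┃               
      ┃2024-01-15 00:00:18.051 [INFO█┃               
      ┃2024-01-15 00:00:22.254 [INFO░┃               
      ┃2024-01-15 00:00:22.250 [INFO░┃               
      ┃2024-01-15 00:00:23.389 [ERRO░┃               
      ┃2024-01-15 00:00:23.362 [DEBU░┃               
      ┃2024-01-15 00:00:27.869 [INFO▼┃               
      ┗━━━━━━━━━━━━━━━━━━━━━━━━━━━━━━┛               
                                                     


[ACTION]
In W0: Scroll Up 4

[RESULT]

                        ┃               **++  ###    
                        ┃             *+++  ##       
      ┏━━━━━━━━━━━━━━━━━┃           *++   ##         
      ┃ FileViewer      ┃         **    ##           
      ┠─────────────────┃       **                   
      ┃2024-01-15 00:00:┃     **                     
      ┃2024-01-15 00:00:┃   **                       
      ┃2024-01-15 00:00:┗━━━━━━━━━━━━━━━━━━━━━━━━━━━━
      ┃2024-01-15 00:00:09.422 [INFO░┃               
      ┃2024-01-15 00:00:13.712 [INFO░┃               
      ┃2024-01-15 00:00:18.023 [ERRO░┃               
      ┃2024-01-15 00:00:18.051 [INFO░┃               
      ┃2024-01-15 00:00:22.254 [INFO░┃               
      ┃2024-01-15 00:00:22.250 [INFO░┃               
      ┃2024-01-15 00:00:23.389 [ERRO▼┃               
      ┗━━━━━━━━━━━━━━━━━━━━━━━━━━━━━━┛               
                                                     


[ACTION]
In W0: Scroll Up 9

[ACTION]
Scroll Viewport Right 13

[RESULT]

               ┃               **++  ###    ┃        
               ┃             *+++  ##       ┃        
━━━━━━━━━━━━━━━┃           *++   ##         ┃        
ileViewer      ┃         **    ##           ┃        
───────────────┃       **                   ┃        
24-01-15 00:00:┃     **                     ┃        
24-01-15 00:00:┃   **                       ┃        
24-01-15 00:00:┗━━━━━━━━━━━━━━━━━━━━━━━━━━━━┛        
24-01-15 00:00:09.422 [INFO░┃                        
24-01-15 00:00:13.712 [INFO░┃                        
24-01-15 00:00:18.023 [ERRO░┃                        
24-01-15 00:00:18.051 [INFO░┃                        
24-01-15 00:00:22.254 [INFO░┃                        
24-01-15 00:00:22.250 [INFO░┃                        
24-01-15 00:00:23.389 [ERRO▼┃                        
━━━━━━━━━━━━━━━━━━━━━━━━━━━━┛                        
                                                     


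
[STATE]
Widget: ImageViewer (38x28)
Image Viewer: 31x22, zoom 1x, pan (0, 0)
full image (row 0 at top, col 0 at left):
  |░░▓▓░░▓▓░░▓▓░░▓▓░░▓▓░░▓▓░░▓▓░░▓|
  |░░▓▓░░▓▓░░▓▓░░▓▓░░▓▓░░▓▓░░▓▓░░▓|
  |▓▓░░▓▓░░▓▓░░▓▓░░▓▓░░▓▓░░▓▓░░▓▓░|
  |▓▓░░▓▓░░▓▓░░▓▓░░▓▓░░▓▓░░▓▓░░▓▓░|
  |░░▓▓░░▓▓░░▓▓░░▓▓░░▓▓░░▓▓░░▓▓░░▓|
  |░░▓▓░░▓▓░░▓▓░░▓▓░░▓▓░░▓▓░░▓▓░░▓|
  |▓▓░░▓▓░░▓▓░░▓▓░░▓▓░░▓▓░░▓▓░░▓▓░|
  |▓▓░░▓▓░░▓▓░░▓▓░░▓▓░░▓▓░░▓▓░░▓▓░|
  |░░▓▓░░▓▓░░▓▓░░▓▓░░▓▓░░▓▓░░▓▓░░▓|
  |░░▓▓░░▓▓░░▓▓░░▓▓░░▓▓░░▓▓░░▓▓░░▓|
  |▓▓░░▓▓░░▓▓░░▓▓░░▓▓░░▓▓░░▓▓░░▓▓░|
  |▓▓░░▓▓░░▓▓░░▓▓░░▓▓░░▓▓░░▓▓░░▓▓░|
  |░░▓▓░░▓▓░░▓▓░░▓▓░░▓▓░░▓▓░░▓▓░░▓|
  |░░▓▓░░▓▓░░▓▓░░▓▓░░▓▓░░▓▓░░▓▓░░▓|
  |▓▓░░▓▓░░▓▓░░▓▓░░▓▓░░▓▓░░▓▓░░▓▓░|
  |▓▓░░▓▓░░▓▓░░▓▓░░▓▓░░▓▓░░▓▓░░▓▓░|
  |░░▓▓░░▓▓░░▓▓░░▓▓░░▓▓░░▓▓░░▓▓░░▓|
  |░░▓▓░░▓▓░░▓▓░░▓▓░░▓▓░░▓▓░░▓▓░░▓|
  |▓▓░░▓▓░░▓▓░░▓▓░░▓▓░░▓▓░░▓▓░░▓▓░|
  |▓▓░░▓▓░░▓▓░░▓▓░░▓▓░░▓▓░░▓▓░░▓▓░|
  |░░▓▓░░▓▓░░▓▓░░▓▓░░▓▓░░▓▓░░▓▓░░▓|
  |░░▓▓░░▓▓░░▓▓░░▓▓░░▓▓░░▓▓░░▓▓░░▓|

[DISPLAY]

░░▓▓░░▓▓░░▓▓░░▓▓░░▓▓░░▓▓░░▓▓░░▓       
░░▓▓░░▓▓░░▓▓░░▓▓░░▓▓░░▓▓░░▓▓░░▓       
▓▓░░▓▓░░▓▓░░▓▓░░▓▓░░▓▓░░▓▓░░▓▓░       
▓▓░░▓▓░░▓▓░░▓▓░░▓▓░░▓▓░░▓▓░░▓▓░       
░░▓▓░░▓▓░░▓▓░░▓▓░░▓▓░░▓▓░░▓▓░░▓       
░░▓▓░░▓▓░░▓▓░░▓▓░░▓▓░░▓▓░░▓▓░░▓       
▓▓░░▓▓░░▓▓░░▓▓░░▓▓░░▓▓░░▓▓░░▓▓░       
▓▓░░▓▓░░▓▓░░▓▓░░▓▓░░▓▓░░▓▓░░▓▓░       
░░▓▓░░▓▓░░▓▓░░▓▓░░▓▓░░▓▓░░▓▓░░▓       
░░▓▓░░▓▓░░▓▓░░▓▓░░▓▓░░▓▓░░▓▓░░▓       
▓▓░░▓▓░░▓▓░░▓▓░░▓▓░░▓▓░░▓▓░░▓▓░       
▓▓░░▓▓░░▓▓░░▓▓░░▓▓░░▓▓░░▓▓░░▓▓░       
░░▓▓░░▓▓░░▓▓░░▓▓░░▓▓░░▓▓░░▓▓░░▓       
░░▓▓░░▓▓░░▓▓░░▓▓░░▓▓░░▓▓░░▓▓░░▓       
▓▓░░▓▓░░▓▓░░▓▓░░▓▓░░▓▓░░▓▓░░▓▓░       
▓▓░░▓▓░░▓▓░░▓▓░░▓▓░░▓▓░░▓▓░░▓▓░       
░░▓▓░░▓▓░░▓▓░░▓▓░░▓▓░░▓▓░░▓▓░░▓       
░░▓▓░░▓▓░░▓▓░░▓▓░░▓▓░░▓▓░░▓▓░░▓       
▓▓░░▓▓░░▓▓░░▓▓░░▓▓░░▓▓░░▓▓░░▓▓░       
▓▓░░▓▓░░▓▓░░▓▓░░▓▓░░▓▓░░▓▓░░▓▓░       
░░▓▓░░▓▓░░▓▓░░▓▓░░▓▓░░▓▓░░▓▓░░▓       
░░▓▓░░▓▓░░▓▓░░▓▓░░▓▓░░▓▓░░▓▓░░▓       
                                      
                                      
                                      
                                      
                                      
                                      


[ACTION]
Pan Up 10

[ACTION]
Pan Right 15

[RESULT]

▓░░▓▓░░▓▓░░▓▓░░▓                      
▓░░▓▓░░▓▓░░▓▓░░▓                      
░▓▓░░▓▓░░▓▓░░▓▓░                      
░▓▓░░▓▓░░▓▓░░▓▓░                      
▓░░▓▓░░▓▓░░▓▓░░▓                      
▓░░▓▓░░▓▓░░▓▓░░▓                      
░▓▓░░▓▓░░▓▓░░▓▓░                      
░▓▓░░▓▓░░▓▓░░▓▓░                      
▓░░▓▓░░▓▓░░▓▓░░▓                      
▓░░▓▓░░▓▓░░▓▓░░▓                      
░▓▓░░▓▓░░▓▓░░▓▓░                      
░▓▓░░▓▓░░▓▓░░▓▓░                      
▓░░▓▓░░▓▓░░▓▓░░▓                      
▓░░▓▓░░▓▓░░▓▓░░▓                      
░▓▓░░▓▓░░▓▓░░▓▓░                      
░▓▓░░▓▓░░▓▓░░▓▓░                      
▓░░▓▓░░▓▓░░▓▓░░▓                      
▓░░▓▓░░▓▓░░▓▓░░▓                      
░▓▓░░▓▓░░▓▓░░▓▓░                      
░▓▓░░▓▓░░▓▓░░▓▓░                      
▓░░▓▓░░▓▓░░▓▓░░▓                      
▓░░▓▓░░▓▓░░▓▓░░▓                      
                                      
                                      
                                      
                                      
                                      
                                      


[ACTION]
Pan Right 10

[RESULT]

░▓▓░░▓                                
░▓▓░░▓                                
▓░░▓▓░                                
▓░░▓▓░                                
░▓▓░░▓                                
░▓▓░░▓                                
▓░░▓▓░                                
▓░░▓▓░                                
░▓▓░░▓                                
░▓▓░░▓                                
▓░░▓▓░                                
▓░░▓▓░                                
░▓▓░░▓                                
░▓▓░░▓                                
▓░░▓▓░                                
▓░░▓▓░                                
░▓▓░░▓                                
░▓▓░░▓                                
▓░░▓▓░                                
▓░░▓▓░                                
░▓▓░░▓                                
░▓▓░░▓                                
                                      
                                      
                                      
                                      
                                      
                                      


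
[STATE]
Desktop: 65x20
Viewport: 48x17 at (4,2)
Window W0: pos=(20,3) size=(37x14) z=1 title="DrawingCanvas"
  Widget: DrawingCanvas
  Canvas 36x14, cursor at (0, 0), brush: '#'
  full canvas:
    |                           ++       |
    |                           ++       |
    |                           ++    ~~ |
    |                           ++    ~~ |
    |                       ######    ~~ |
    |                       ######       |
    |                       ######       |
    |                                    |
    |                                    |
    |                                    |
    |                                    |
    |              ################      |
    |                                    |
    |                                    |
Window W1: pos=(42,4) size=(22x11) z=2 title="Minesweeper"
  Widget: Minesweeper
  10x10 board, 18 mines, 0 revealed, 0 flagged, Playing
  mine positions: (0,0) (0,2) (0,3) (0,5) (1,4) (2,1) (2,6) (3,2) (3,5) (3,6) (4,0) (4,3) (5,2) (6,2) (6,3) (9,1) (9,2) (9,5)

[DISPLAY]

                                                
                ┏━━━━━━━━━━━━━━━━━━━━━━━━━━━━━━━
                ┃ DrawingCanvas       ┏━━━━━━━━━
                ┠─────────────────────┃ Mineswee
                ┃+                    ┠─────────
                ┃                     ┃■■■■■■■■■
                ┃                     ┃■■■■■■■■■
                ┃                     ┃■■■■■■■■■
                ┃                     ┃■■■■■■■■■
                ┃                     ┃■■■■■■■■■
                ┃                     ┃■■■■■■■■■
                ┃                     ┃■■■■■■■■■
                ┃                     ┗━━━━━━━━━
                ┃                               
                ┗━━━━━━━━━━━━━━━━━━━━━━━━━━━━━━━
                                                
                                                


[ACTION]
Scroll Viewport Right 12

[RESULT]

                                                
    ┏━━━━━━━━━━━━━━━━━━━━━━━━━━━━━━━━━━━┓       
    ┃ DrawingCanvas       ┏━━━━━━━━━━━━━━━━━━━━┓
    ┠─────────────────────┃ Minesweeper        ┃
    ┃+                    ┠────────────────────┨
    ┃                     ┃■■■■■■■■■■          ┃
    ┃                     ┃■■■■■■■■■■          ┃
    ┃                     ┃■■■■■■■■■■          ┃
    ┃                     ┃■■■■■■■■■■          ┃
    ┃                     ┃■■■■■■■■■■          ┃
    ┃                     ┃■■■■■■■■■■          ┃
    ┃                     ┃■■■■■■■■■■          ┃
    ┃                     ┗━━━━━━━━━━━━━━━━━━━━┛
    ┃                                   ┃       
    ┗━━━━━━━━━━━━━━━━━━━━━━━━━━━━━━━━━━━┛       
                                                
                                                


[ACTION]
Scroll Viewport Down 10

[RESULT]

    ┏━━━━━━━━━━━━━━━━━━━━━━━━━━━━━━━━━━━┓       
    ┃ DrawingCanvas       ┏━━━━━━━━━━━━━━━━━━━━┓
    ┠─────────────────────┃ Minesweeper        ┃
    ┃+                    ┠────────────────────┨
    ┃                     ┃■■■■■■■■■■          ┃
    ┃                     ┃■■■■■■■■■■          ┃
    ┃                     ┃■■■■■■■■■■          ┃
    ┃                     ┃■■■■■■■■■■          ┃
    ┃                     ┃■■■■■■■■■■          ┃
    ┃                     ┃■■■■■■■■■■          ┃
    ┃                     ┃■■■■■■■■■■          ┃
    ┃                     ┗━━━━━━━━━━━━━━━━━━━━┛
    ┃                                   ┃       
    ┗━━━━━━━━━━━━━━━━━━━━━━━━━━━━━━━━━━━┛       
                                                
                                                
                                                


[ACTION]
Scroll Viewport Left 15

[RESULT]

                   ┏━━━━━━━━━━━━━━━━━━━━━━━━━━━━
                   ┃ DrawingCanvas       ┏━━━━━━
                   ┠─────────────────────┃ Mines
                   ┃+                    ┠──────
                   ┃                     ┃■■■■■■
                   ┃                     ┃■■■■■■
                   ┃                     ┃■■■■■■
                   ┃                     ┃■■■■■■
                   ┃                     ┃■■■■■■
                   ┃                     ┃■■■■■■
                   ┃                     ┃■■■■■■
                   ┃                     ┗━━━━━━
                   ┃                            
                   ┗━━━━━━━━━━━━━━━━━━━━━━━━━━━━
                                                
                                                
                                                


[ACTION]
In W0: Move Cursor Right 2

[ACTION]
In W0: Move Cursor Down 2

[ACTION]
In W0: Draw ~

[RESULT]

                   ┏━━━━━━━━━━━━━━━━━━━━━━━━━━━━
                   ┃ DrawingCanvas       ┏━━━━━━
                   ┠─────────────────────┃ Mines
                   ┃                     ┠──────
                   ┃                     ┃■■■■■■
                   ┃  ~                  ┃■■■■■■
                   ┃                     ┃■■■■■■
                   ┃                     ┃■■■■■■
                   ┃                     ┃■■■■■■
                   ┃                     ┃■■■■■■
                   ┃                     ┃■■■■■■
                   ┃                     ┗━━━━━━
                   ┃                            
                   ┗━━━━━━━━━━━━━━━━━━━━━━━━━━━━
                                                
                                                
                                                
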